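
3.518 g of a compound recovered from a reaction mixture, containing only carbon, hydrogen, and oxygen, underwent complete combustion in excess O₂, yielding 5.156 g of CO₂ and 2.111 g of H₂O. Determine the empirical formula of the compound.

CH2O

mol C = 5.156 g CO₂ ÷ 44.009 g/mol = 0.11716 mol
mol H = 2 × 2.111 g H₂O ÷ 18.015 g/mol = 0.23436 mol
mass O = 3.518 − (1.4072 + 0.23624) = 1.8746 g → mol O = 1.8746 ÷ 15.999 = 0.11717 mol
Divide by the smallest (0.11716 mol): C 1.000, H 2.000, O 1.000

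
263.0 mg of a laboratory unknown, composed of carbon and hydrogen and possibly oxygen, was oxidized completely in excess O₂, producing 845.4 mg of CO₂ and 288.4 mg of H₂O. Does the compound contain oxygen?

no

mol C = 0.8454 g CO₂ ÷ 44.009 g/mol = 0.019210 mol
mol H = 2 × 0.2884 g H₂O ÷ 18.015 g/mol = 0.032018 mol
C and H together account for 0.26300 g — essentially the entire 0.2630 g sample — so the compound contains no oxygen.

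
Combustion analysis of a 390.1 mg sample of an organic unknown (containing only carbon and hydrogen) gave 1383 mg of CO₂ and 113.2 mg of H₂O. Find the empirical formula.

mol C = 1.383 g CO₂ ÷ 44.009 g/mol = 0.031425 mol
mol H = 2 × 0.1132 g H₂O ÷ 18.015 g/mol = 0.012567 mol
Divide by the smallest (0.012567 mol): C 2.501, H 1.000
Multiplying each by 2 gives whole numbers: C 5.00, H 2.00

C5H2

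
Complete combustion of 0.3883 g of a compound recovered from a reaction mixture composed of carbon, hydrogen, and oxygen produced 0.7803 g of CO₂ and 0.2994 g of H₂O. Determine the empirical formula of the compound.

C8H15O4

mol C = 0.7803 g CO₂ ÷ 44.009 g/mol = 0.017730 mol
mol H = 2 × 0.2994 g H₂O ÷ 18.015 g/mol = 0.033239 mol
mass O = 0.3883 − (0.21296 + 0.033505) = 0.14183 g → mol O = 0.14183 ÷ 15.999 = 0.0088652 mol
Divide by the smallest (0.0088652 mol): C 2.000, H 3.749, O 1.000
Multiplying each by 4 gives whole numbers: C 8.00, H 15.00, O 4.00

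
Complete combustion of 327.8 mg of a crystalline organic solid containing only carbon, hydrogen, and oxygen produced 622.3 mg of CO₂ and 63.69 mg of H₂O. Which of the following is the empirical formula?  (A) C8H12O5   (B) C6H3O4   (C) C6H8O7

mol C = 0.6223 g CO₂ ÷ 44.009 g/mol = 0.014140 mol
mol H = 2 × 0.06369 g H₂O ÷ 18.015 g/mol = 0.0070708 mol
mass O = 0.3278 − (0.16984 + 0.0071273) = 0.15083 g → mol O = 0.15083 ÷ 15.999 = 0.0094277 mol
Divide by the smallest (0.0070708 mol): C 2.000, H 1.000, O 1.333
Multiplying each by 3 gives whole numbers: C 6.00, H 3.00, O 4.00

(B) C6H3O4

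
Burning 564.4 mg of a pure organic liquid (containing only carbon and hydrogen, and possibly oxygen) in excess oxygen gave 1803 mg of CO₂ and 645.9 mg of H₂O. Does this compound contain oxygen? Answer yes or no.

no

mol C = 1.803 g CO₂ ÷ 44.009 g/mol = 0.040969 mol
mol H = 2 × 0.6459 g H₂O ÷ 18.015 g/mol = 0.071707 mol
C and H together account for 0.56436 g — essentially the entire 0.5644 g sample — so the compound contains no oxygen.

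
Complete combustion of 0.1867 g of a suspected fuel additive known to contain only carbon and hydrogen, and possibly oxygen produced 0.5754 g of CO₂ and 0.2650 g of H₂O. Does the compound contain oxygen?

no

mol C = 0.5754 g CO₂ ÷ 44.009 g/mol = 0.013075 mol
mol H = 2 × 0.2650 g H₂O ÷ 18.015 g/mol = 0.029420 mol
C and H together account for 0.18669 g — essentially the entire 0.1867 g sample — so the compound contains no oxygen.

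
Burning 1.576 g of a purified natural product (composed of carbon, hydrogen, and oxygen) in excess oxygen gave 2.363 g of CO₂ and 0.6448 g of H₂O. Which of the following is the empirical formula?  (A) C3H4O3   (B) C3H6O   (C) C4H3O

mol C = 2.363 g CO₂ ÷ 44.009 g/mol = 0.053694 mol
mol H = 2 × 0.6448 g H₂O ÷ 18.015 g/mol = 0.071585 mol
mass O = 1.576 − (0.64491 + 0.072157) = 0.85893 g → mol O = 0.85893 ÷ 15.999 = 0.053686 mol
Divide by the smallest (0.053686 mol): C 1.000, H 1.333, O 1.000
Multiplying each by 3 gives whole numbers: C 3.00, H 4.00, O 3.00

(A) C3H4O3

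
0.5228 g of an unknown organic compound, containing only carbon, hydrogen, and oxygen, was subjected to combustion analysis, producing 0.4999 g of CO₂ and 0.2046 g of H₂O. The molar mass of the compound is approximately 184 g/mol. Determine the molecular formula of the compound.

mol C = 0.4999 g CO₂ ÷ 44.009 g/mol = 0.011359 mol
mol H = 2 × 0.2046 g H₂O ÷ 18.015 g/mol = 0.022714 mol
mass O = 0.5228 − (0.13643 + 0.022896) = 0.36347 g → mol O = 0.36347 ÷ 15.999 = 0.022718 mol
Divide by the smallest (0.011359 mol): C 1.000, H 2.000, O 2.000
Empirical formula: CH2O2
Empirical-formula mass = 46.02 g/mol; 184 ÷ 46.02 ≈ 4, so the molecular formula is C4H8O8.

C4H8O8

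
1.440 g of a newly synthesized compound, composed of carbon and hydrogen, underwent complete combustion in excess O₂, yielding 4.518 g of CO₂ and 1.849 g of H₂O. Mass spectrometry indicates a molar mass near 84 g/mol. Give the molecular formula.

C6H12

mol C = 4.518 g CO₂ ÷ 44.009 g/mol = 0.10266 mol
mol H = 2 × 1.849 g H₂O ÷ 18.015 g/mol = 0.20527 mol
Divide by the smallest (0.10266 mol): C 1.000, H 2.000
Empirical formula: CH2
Empirical-formula mass = 14.03 g/mol; 84 ÷ 14.03 ≈ 6, so the molecular formula is C6H12.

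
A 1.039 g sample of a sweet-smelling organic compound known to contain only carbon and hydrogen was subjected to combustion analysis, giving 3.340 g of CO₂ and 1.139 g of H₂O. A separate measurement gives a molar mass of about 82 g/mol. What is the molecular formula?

C6H10

mol C = 3.340 g CO₂ ÷ 44.009 g/mol = 0.075894 mol
mol H = 2 × 1.139 g H₂O ÷ 18.015 g/mol = 0.12645 mol
Divide by the smallest (0.075894 mol): C 1.000, H 1.666
Multiplying each by 3 gives whole numbers: C 3.00, H 5.00
Empirical formula: C3H5
Empirical-formula mass = 41.07 g/mol; 82 ÷ 41.07 ≈ 2, so the molecular formula is C6H10.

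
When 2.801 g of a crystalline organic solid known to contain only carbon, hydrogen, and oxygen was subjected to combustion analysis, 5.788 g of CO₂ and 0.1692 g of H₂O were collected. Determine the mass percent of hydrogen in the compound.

0.68%

mol C = 5.788 g CO₂ ÷ 44.009 g/mol = 0.13152 mol
mol H = 2 × 0.1692 g H₂O ÷ 18.015 g/mol = 0.018784 mol
mass O = 2.801 − (1.5797 + 0.018935) = 1.2024 g → mol O = 1.2024 ÷ 15.999 = 0.075154 mol
mass % H = 0.018935 g ÷ 2.801 g × 100%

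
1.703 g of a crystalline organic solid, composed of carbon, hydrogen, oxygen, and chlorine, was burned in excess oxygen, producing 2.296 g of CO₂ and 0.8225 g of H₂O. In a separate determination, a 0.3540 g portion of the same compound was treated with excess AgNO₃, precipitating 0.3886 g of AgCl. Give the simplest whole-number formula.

mol C = 2.296 g CO₂ ÷ 44.009 g/mol = 0.052171 mol
mol H = 2 × 0.8225 g H₂O ÷ 18.015 g/mol = 0.091313 mol
From the AgCl data: mol Cl per gram of compound = (0.3886 ÷ 143.318) ÷ 0.3540 = 0.0076595 mol/g, so in the 1.703 g combustion sample mol Cl = 0.013044 mol
mass O = 1.703 − (0.62663 + 0.092043 + 0.46241) = 0.52192 g → mol O = 0.52192 ÷ 15.999 = 0.032622 mol
Divide by the smallest (0.013044 mol): C 4.000, H 7.000, Cl 1.000, O 2.501
Multiplying each by 2 gives whole numbers: C 8.00, H 14.00, Cl 2.00, O 5.00

C8H14Cl2O5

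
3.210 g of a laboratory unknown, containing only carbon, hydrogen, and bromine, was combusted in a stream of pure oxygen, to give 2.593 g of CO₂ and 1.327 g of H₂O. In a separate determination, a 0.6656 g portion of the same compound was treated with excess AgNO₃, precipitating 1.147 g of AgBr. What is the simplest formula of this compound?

mol C = 2.593 g CO₂ ÷ 44.009 g/mol = 0.058920 mol
mol H = 2 × 1.327 g H₂O ÷ 18.015 g/mol = 0.14732 mol
From the AgBr data: mol Br per gram of compound = (1.147 ÷ 187.772) ÷ 0.6656 = 0.0091774 mol/g, so in the 3.210 g combustion sample mol Br = 0.029459 mol
Divide by the smallest (0.029459 mol): C 2.000, H 5.001, Br 1.000

C2H5Br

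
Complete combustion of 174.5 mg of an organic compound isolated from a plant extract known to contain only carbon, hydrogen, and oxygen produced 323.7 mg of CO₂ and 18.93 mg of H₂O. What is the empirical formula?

C7H2O5

mol C = 0.3237 g CO₂ ÷ 44.009 g/mol = 0.0073553 mol
mol H = 2 × 0.01893 g H₂O ÷ 18.015 g/mol = 0.0021016 mol
mass O = 0.1745 − (0.088345 + 0.0021184) = 0.084037 g → mol O = 0.084037 ÷ 15.999 = 0.0052526 mol
Divide by the smallest (0.0021016 mol): C 3.500, H 1.000, O 2.499
Multiplying each by 2 gives whole numbers: C 7.00, H 2.00, O 5.00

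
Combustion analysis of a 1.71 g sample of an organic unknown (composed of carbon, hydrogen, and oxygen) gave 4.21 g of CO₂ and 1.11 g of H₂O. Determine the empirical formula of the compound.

mol C = 4.21 g CO₂ ÷ 44.009 g/mol = 0.09566 mol
mol H = 2 × 1.11 g H₂O ÷ 18.015 g/mol = 0.1232 mol
mass O = 1.71 − (1.149 + 0.1242) = 0.4368 g → mol O = 0.4368 ÷ 15.999 = 0.02730 mol
Divide by the smallest (0.02730 mol): C 3.504, H 4.514, O 1.000
Multiplying each by 2 gives whole numbers: C 7.01, H 9.03, O 2.00

C7H9O2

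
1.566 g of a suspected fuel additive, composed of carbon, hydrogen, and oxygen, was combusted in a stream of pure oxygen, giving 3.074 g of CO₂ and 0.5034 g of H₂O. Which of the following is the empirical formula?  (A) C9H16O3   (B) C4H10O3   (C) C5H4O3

mol C = 3.074 g CO₂ ÷ 44.009 g/mol = 0.069849 mol
mol H = 2 × 0.5034 g H₂O ÷ 18.015 g/mol = 0.055887 mol
mass O = 1.566 − (0.83896 + 0.056334) = 0.67071 g → mol O = 0.67071 ÷ 15.999 = 0.041922 mol
Divide by the smallest (0.041922 mol): C 1.666, H 1.333, O 1.000
Multiplying each by 3 gives whole numbers: C 5.00, H 4.00, O 3.00

(C) C5H4O3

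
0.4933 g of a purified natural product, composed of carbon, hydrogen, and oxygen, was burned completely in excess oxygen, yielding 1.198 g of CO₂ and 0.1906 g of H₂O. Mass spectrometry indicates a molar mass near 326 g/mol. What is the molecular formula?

mol C = 1.198 g CO₂ ÷ 44.009 g/mol = 0.027222 mol
mol H = 2 × 0.1906 g H₂O ÷ 18.015 g/mol = 0.021160 mol
mass O = 0.4933 − (0.32696 + 0.021329) = 0.14501 g → mol O = 0.14501 ÷ 15.999 = 0.0090637 mol
Divide by the smallest (0.0090637 mol): C 3.003, H 2.335, O 1.000
Multiplying each by 3 gives whole numbers: C 9.01, H 7.00, O 3.00
Empirical formula: C9H7O3
Empirical-formula mass = 163.15 g/mol; 326 ÷ 163.15 ≈ 2, so the molecular formula is C18H14O6.

C18H14O6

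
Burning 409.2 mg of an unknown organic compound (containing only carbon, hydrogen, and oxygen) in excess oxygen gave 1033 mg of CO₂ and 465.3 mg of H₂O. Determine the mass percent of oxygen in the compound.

18.38%

mol C = 1.033 g CO₂ ÷ 44.009 g/mol = 0.023472 mol
mol H = 2 × 0.4653 g H₂O ÷ 18.015 g/mol = 0.051657 mol
mass O = 0.4092 − (0.28193 + 0.052070) = 0.075202 g → mol O = 0.075202 ÷ 15.999 = 0.0047004 mol
mass % O = 0.075202 g ÷ 0.4092 g × 100%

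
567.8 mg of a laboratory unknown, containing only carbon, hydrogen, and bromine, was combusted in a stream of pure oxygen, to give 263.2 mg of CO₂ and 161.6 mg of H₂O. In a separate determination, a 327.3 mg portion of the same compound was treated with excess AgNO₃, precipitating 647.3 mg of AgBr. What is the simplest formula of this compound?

mol C = 0.2632 g CO₂ ÷ 44.009 g/mol = 0.0059806 mol
mol H = 2 × 0.1616 g H₂O ÷ 18.015 g/mol = 0.017941 mol
From the AgBr data: mol Br per gram of compound = (0.6473 ÷ 187.772) ÷ 0.3273 = 0.010532 mol/g, so in the 0.5678 g combustion sample mol Br = 0.0059803 mol
Divide by the smallest (0.0059803 mol): C 1.000, H 3.000, Br 1.000

CH3Br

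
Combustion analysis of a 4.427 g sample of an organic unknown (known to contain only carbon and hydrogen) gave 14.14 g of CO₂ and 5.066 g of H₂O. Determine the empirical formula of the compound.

mol C = 14.14 g CO₂ ÷ 44.009 g/mol = 0.32130 mol
mol H = 2 × 5.066 g H₂O ÷ 18.015 g/mol = 0.56242 mol
Divide by the smallest (0.32130 mol): C 1.000, H 1.750
Multiplying each by 4 gives whole numbers: C 4.00, H 7.00

C4H7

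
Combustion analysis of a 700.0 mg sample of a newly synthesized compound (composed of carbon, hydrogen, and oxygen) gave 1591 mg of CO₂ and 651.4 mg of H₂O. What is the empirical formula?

C3H6O

mol C = 1.591 g CO₂ ÷ 44.009 g/mol = 0.036152 mol
mol H = 2 × 0.6514 g H₂O ÷ 18.015 g/mol = 0.072318 mol
mass O = 0.7000 − (0.43422 + 0.072896) = 0.19289 g → mol O = 0.19289 ÷ 15.999 = 0.012056 mol
Divide by the smallest (0.012056 mol): C 2.999, H 5.998, O 1.000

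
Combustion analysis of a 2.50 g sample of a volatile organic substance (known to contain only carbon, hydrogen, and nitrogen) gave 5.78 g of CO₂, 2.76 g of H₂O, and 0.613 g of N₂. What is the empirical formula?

mol C = 5.78 g CO₂ ÷ 44.009 g/mol = 0.1313 mol
mol H = 2 × 2.76 g H₂O ÷ 18.015 g/mol = 0.3064 mol
mol N = 2 × 0.613 g N₂ ÷ 28.014 g/mol = 0.04376 mol
Divide by the smallest (0.04376 mol): C 3.001, H 7.001, N 1.000

C3H7N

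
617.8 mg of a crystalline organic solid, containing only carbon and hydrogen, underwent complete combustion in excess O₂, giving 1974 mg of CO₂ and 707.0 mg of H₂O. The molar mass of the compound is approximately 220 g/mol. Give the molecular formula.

mol C = 1.974 g CO₂ ÷ 44.009 g/mol = 0.044854 mol
mol H = 2 × 0.7070 g H₂O ÷ 18.015 g/mol = 0.078490 mol
Divide by the smallest (0.044854 mol): C 1.000, H 1.750
Multiplying each by 4 gives whole numbers: C 4.00, H 7.00
Empirical formula: C4H7
Empirical-formula mass = 55.10 g/mol; 220 ÷ 55.10 ≈ 4, so the molecular formula is C16H28.

C16H28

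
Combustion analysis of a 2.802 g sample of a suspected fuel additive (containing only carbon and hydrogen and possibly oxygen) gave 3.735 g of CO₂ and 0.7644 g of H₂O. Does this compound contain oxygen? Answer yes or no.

yes

mol C = 3.735 g CO₂ ÷ 44.009 g/mol = 0.084869 mol
mol H = 2 × 0.7644 g H₂O ÷ 18.015 g/mol = 0.084863 mol
C and H account for only 1.1049 g of the 2.802 g sample; the remaining 1.6971 g must be oxygen.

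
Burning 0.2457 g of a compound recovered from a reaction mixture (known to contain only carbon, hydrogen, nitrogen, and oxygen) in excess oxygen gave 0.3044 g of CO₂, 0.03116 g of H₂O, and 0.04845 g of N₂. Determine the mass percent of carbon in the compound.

mol C = 0.3044 g CO₂ ÷ 44.009 g/mol = 0.0069168 mol
mol H = 2 × 0.03116 g H₂O ÷ 18.015 g/mol = 0.0034593 mol
mol N = 2 × 0.04845 g N₂ ÷ 28.014 g/mol = 0.0034590 mol
mass O = 0.2457 − (0.083077 + 0.0034870 + 0.048450) = 0.11069 g → mol O = 0.11069 ÷ 15.999 = 0.0069183 mol
mass % C = 0.083077 g ÷ 0.2457 g × 100%

33.81%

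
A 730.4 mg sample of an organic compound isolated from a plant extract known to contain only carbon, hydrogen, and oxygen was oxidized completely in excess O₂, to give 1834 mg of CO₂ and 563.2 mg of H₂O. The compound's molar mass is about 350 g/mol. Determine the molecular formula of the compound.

C20H30O5

mol C = 1.834 g CO₂ ÷ 44.009 g/mol = 0.041673 mol
mol H = 2 × 0.5632 g H₂O ÷ 18.015 g/mol = 0.062526 mol
mass O = 0.7304 − (0.50054 + 0.063026) = 0.16684 g → mol O = 0.16684 ÷ 15.999 = 0.010428 mol
Divide by the smallest (0.010428 mol): C 3.996, H 5.996, O 1.000
Empirical formula: C4H6O
Empirical-formula mass = 70.09 g/mol; 350 ÷ 70.09 ≈ 5, so the molecular formula is C20H30O5.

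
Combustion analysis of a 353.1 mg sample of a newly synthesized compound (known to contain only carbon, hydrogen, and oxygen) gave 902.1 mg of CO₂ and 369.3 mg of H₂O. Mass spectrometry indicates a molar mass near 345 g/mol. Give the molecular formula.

C20H40O4

mol C = 0.9021 g CO₂ ÷ 44.009 g/mol = 0.020498 mol
mol H = 2 × 0.3693 g H₂O ÷ 18.015 g/mol = 0.040999 mol
mass O = 0.3531 − (0.24620 + 0.041327) = 0.065570 g → mol O = 0.065570 ÷ 15.999 = 0.0040984 mol
Divide by the smallest (0.0040984 mol): C 5.001, H 10.004, O 1.000
Empirical formula: C5H10O
Empirical-formula mass = 86.13 g/mol; 345 ÷ 86.13 ≈ 4, so the molecular formula is C20H40O4.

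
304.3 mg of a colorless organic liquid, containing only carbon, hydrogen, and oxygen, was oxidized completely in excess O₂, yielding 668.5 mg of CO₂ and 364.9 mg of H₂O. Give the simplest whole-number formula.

mol C = 0.6685 g CO₂ ÷ 44.009 g/mol = 0.015190 mol
mol H = 2 × 0.3649 g H₂O ÷ 18.015 g/mol = 0.040511 mol
mass O = 0.3043 − (0.18245 + 0.040835) = 0.081017 g → mol O = 0.081017 ÷ 15.999 = 0.0050639 mol
Divide by the smallest (0.0050639 mol): C 3.000, H 8.000, O 1.000

C3H8O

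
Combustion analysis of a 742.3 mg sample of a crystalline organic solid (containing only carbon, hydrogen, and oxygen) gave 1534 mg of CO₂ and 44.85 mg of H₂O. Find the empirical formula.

mol C = 1.534 g CO₂ ÷ 44.009 g/mol = 0.034857 mol
mol H = 2 × 0.04485 g H₂O ÷ 18.015 g/mol = 0.0049792 mol
mass O = 0.7423 − (0.41866 + 0.0050190) = 0.31862 g → mol O = 0.31862 ÷ 15.999 = 0.019915 mol
Divide by the smallest (0.0049792 mol): C 7.000, H 1.000, O 4.000

C7HO4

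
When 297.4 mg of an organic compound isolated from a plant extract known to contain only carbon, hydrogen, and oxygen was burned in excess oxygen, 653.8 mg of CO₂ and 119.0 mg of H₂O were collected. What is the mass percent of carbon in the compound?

60.00%

mol C = 0.6538 g CO₂ ÷ 44.009 g/mol = 0.014856 mol
mol H = 2 × 0.1190 g H₂O ÷ 18.015 g/mol = 0.013211 mol
mass O = 0.2974 − (0.17844 + 0.013317) = 0.10565 g → mol O = 0.10565 ÷ 15.999 = 0.0066034 mol
mass % C = 0.17844 g ÷ 0.2974 g × 100%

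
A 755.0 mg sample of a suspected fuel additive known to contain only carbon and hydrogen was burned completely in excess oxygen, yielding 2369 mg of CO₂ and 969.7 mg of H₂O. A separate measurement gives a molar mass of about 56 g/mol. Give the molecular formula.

C4H8

mol C = 2.369 g CO₂ ÷ 44.009 g/mol = 0.053830 mol
mol H = 2 × 0.9697 g H₂O ÷ 18.015 g/mol = 0.10765 mol
Divide by the smallest (0.053830 mol): C 1.000, H 2.000
Empirical formula: CH2
Empirical-formula mass = 14.03 g/mol; 56 ÷ 14.03 ≈ 4, so the molecular formula is C4H8.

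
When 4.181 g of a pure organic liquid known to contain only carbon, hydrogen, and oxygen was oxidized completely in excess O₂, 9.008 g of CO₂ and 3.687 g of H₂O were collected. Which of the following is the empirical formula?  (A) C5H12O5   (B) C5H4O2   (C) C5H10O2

mol C = 9.008 g CO₂ ÷ 44.009 g/mol = 0.20469 mol
mol H = 2 × 3.687 g H₂O ÷ 18.015 g/mol = 0.40933 mol
mass O = 4.181 − (2.4585 + 0.41260) = 1.3099 g → mol O = 1.3099 ÷ 15.999 = 0.081875 mol
Divide by the smallest (0.081875 mol): C 2.500, H 4.999, O 1.000
Multiplying each by 2 gives whole numbers: C 5.00, H 10.00, O 2.00

(C) C5H10O2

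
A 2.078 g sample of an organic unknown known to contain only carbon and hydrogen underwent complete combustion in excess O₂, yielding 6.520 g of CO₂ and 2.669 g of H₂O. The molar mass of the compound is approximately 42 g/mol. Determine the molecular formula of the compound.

mol C = 6.520 g CO₂ ÷ 44.009 g/mol = 0.14815 mol
mol H = 2 × 2.669 g H₂O ÷ 18.015 g/mol = 0.29631 mol
Divide by the smallest (0.14815 mol): C 1.000, H 2.000
Empirical formula: CH2
Empirical-formula mass = 14.03 g/mol; 42 ÷ 14.03 ≈ 3, so the molecular formula is C3H6.

C3H6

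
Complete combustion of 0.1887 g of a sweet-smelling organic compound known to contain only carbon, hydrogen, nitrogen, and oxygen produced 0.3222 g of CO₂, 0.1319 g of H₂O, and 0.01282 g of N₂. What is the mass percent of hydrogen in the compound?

7.82%

mol C = 0.3222 g CO₂ ÷ 44.009 g/mol = 0.0073212 mol
mol H = 2 × 0.1319 g H₂O ÷ 18.015 g/mol = 0.014643 mol
mol N = 2 × 0.01282 g N₂ ÷ 28.014 g/mol = 0.00091526 mol
mass O = 0.1887 − (0.087935 + 0.014760 + 0.012820) = 0.073184 g → mol O = 0.073184 ÷ 15.999 = 0.0045743 mol
mass % H = 0.014760 g ÷ 0.1887 g × 100%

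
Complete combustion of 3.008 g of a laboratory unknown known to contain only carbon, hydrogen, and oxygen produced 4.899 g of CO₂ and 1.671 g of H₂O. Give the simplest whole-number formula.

mol C = 4.899 g CO₂ ÷ 44.009 g/mol = 0.11132 mol
mol H = 2 × 1.671 g H₂O ÷ 18.015 g/mol = 0.18551 mol
mass O = 3.008 − (1.3370 + 0.18700) = 1.4840 g → mol O = 1.4840 ÷ 15.999 = 0.092753 mol
Divide by the smallest (0.092753 mol): C 1.200, H 2.000, O 1.000
Multiplying each by 5 gives whole numbers: C 6.00, H 10.00, O 5.00

C6H10O5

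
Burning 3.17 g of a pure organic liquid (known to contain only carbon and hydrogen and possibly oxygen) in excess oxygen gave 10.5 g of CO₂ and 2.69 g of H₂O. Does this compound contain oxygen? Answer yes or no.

mol C = 10.5 g CO₂ ÷ 44.009 g/mol = 0.2386 mol
mol H = 2 × 2.69 g H₂O ÷ 18.015 g/mol = 0.2986 mol
C and H together account for 3.167 g — essentially the entire 3.17 g sample — so the compound contains no oxygen.

no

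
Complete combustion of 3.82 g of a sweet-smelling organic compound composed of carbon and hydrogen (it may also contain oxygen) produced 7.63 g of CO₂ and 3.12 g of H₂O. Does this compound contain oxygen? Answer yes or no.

yes

mol C = 7.63 g CO₂ ÷ 44.009 g/mol = 0.1734 mol
mol H = 2 × 3.12 g H₂O ÷ 18.015 g/mol = 0.3464 mol
C and H account for only 2.432 g of the 3.82 g sample; the remaining 1.388 g must be oxygen.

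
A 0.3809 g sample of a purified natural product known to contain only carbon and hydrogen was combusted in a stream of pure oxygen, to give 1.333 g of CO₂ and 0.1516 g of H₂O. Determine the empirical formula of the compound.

mol C = 1.333 g CO₂ ÷ 44.009 g/mol = 0.030289 mol
mol H = 2 × 0.1516 g H₂O ÷ 18.015 g/mol = 0.016830 mol
Divide by the smallest (0.016830 mol): C 1.800, H 1.000
Multiplying each by 5 gives whole numbers: C 9.00, H 5.00

C9H5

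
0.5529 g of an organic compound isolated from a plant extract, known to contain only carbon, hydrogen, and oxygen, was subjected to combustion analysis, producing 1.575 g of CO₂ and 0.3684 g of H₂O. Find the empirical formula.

mol C = 1.575 g CO₂ ÷ 44.009 g/mol = 0.035788 mol
mol H = 2 × 0.3684 g H₂O ÷ 18.015 g/mol = 0.040899 mol
mass O = 0.5529 − (0.42985 + 0.041226) = 0.081822 g → mol O = 0.081822 ÷ 15.999 = 0.0051142 mol
Divide by the smallest (0.0051142 mol): C 6.998, H 7.997, O 1.000

C7H8O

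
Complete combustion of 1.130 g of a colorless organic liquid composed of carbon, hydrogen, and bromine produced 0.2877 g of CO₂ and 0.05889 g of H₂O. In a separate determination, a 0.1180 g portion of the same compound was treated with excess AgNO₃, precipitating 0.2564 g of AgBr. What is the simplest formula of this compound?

CHBr2

mol C = 0.2877 g CO₂ ÷ 44.009 g/mol = 0.0065373 mol
mol H = 2 × 0.05889 g H₂O ÷ 18.015 g/mol = 0.0065379 mol
From the AgBr data: mol Br per gram of compound = (0.2564 ÷ 187.772) ÷ 0.1180 = 0.011572 mol/g, so in the 1.130 g combustion sample mol Br = 0.013076 mol
Divide by the smallest (0.0065373 mol): C 1.000, H 1.000, Br 2.000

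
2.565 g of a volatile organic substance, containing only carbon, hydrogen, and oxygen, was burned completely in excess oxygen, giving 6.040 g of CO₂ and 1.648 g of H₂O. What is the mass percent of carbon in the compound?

64.27%

mol C = 6.040 g CO₂ ÷ 44.009 g/mol = 0.13724 mol
mol H = 2 × 1.648 g H₂O ÷ 18.015 g/mol = 0.18296 mol
mass O = 2.565 − (1.6484 + 0.18442) = 0.73213 g → mol O = 0.73213 ÷ 15.999 = 0.045761 mol
mass % C = 1.6484 g ÷ 2.565 g × 100%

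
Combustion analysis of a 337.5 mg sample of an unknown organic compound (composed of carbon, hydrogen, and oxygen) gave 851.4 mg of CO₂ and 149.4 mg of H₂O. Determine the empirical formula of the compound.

C7H6O2

mol C = 0.8514 g CO₂ ÷ 44.009 g/mol = 0.019346 mol
mol H = 2 × 0.1494 g H₂O ÷ 18.015 g/mol = 0.016586 mol
mass O = 0.3375 − (0.23237 + 0.016719) = 0.088416 g → mol O = 0.088416 ÷ 15.999 = 0.0055263 mol
Divide by the smallest (0.0055263 mol): C 3.501, H 3.001, O 1.000
Multiplying each by 2 gives whole numbers: C 7.00, H 6.00, O 2.00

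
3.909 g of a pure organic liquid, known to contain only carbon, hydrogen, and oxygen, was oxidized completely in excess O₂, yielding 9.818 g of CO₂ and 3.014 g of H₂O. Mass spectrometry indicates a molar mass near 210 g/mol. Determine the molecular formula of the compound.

mol C = 9.818 g CO₂ ÷ 44.009 g/mol = 0.22309 mol
mol H = 2 × 3.014 g H₂O ÷ 18.015 g/mol = 0.33461 mol
mass O = 3.909 − (2.6795 + 0.33729) = 0.89217 g → mol O = 0.89217 ÷ 15.999 = 0.055764 mol
Divide by the smallest (0.055764 mol): C 4.001, H 6.000, O 1.000
Empirical formula: C4H6O
Empirical-formula mass = 70.09 g/mol; 210 ÷ 70.09 ≈ 3, so the molecular formula is C12H18O3.

C12H18O3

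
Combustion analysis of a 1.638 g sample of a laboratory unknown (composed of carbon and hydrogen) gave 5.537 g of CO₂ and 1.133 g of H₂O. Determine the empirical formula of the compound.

CH

mol C = 5.537 g CO₂ ÷ 44.009 g/mol = 0.12582 mol
mol H = 2 × 1.133 g H₂O ÷ 18.015 g/mol = 0.12578 mol
Divide by the smallest (0.12578 mol): C 1.000, H 1.000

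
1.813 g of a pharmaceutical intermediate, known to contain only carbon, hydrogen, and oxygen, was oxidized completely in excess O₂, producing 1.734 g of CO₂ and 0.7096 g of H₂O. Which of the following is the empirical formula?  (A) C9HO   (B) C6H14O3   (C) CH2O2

mol C = 1.734 g CO₂ ÷ 44.009 g/mol = 0.039401 mol
mol H = 2 × 0.7096 g H₂O ÷ 18.015 g/mol = 0.078779 mol
mass O = 1.813 − (0.47325 + 0.079409) = 1.2603 g → mol O = 1.2603 ÷ 15.999 = 0.078776 mol
Divide by the smallest (0.039401 mol): C 1.000, H 1.999, O 1.999

(C) CH2O2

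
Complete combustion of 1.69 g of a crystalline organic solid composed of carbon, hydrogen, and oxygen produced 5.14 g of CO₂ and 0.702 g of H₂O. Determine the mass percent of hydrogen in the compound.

4.6%

mol C = 5.14 g CO₂ ÷ 44.009 g/mol = 0.1168 mol
mol H = 2 × 0.702 g H₂O ÷ 18.015 g/mol = 0.07794 mol
mass O = 1.69 − (1.403 + 0.07856) = 0.2086 g → mol O = 0.2086 ÷ 15.999 = 0.01304 mol
mass % H = 0.07856 g ÷ 1.69 g × 100%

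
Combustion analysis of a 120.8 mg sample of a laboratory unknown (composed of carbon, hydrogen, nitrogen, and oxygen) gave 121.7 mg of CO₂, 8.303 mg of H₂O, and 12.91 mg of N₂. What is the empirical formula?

mol C = 0.1217 g CO₂ ÷ 44.009 g/mol = 0.0027653 mol
mol H = 2 × 0.008303 g H₂O ÷ 18.015 g/mol = 0.00092179 mol
mol N = 2 × 0.01291 g N₂ ÷ 28.014 g/mol = 0.00092168 mol
mass O = 0.1208 − (0.033215 + 0.00092916 + 0.012910) = 0.073746 g → mol O = 0.073746 ÷ 15.999 = 0.0046094 mol
Divide by the smallest (0.00092168 mol): C 3.000, H 1.000, N 1.000, O 5.001

C3HNO5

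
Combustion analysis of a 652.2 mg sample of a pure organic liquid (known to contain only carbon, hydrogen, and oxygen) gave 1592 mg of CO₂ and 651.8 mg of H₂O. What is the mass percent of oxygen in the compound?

22.20%

mol C = 1.592 g CO₂ ÷ 44.009 g/mol = 0.036174 mol
mol H = 2 × 0.6518 g H₂O ÷ 18.015 g/mol = 0.072362 mol
mass O = 0.6522 − (0.43449 + 0.072941) = 0.14477 g → mol O = 0.14477 ÷ 15.999 = 0.0090486 mol
mass % O = 0.14477 g ÷ 0.6522 g × 100%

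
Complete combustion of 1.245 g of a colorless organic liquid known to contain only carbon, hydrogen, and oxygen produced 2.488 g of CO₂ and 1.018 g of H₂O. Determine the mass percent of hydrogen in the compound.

9.15%

mol C = 2.488 g CO₂ ÷ 44.009 g/mol = 0.056534 mol
mol H = 2 × 1.018 g H₂O ÷ 18.015 g/mol = 0.11302 mol
mass O = 1.245 − (0.67903 + 0.11392) = 0.45205 g → mol O = 0.45205 ÷ 15.999 = 0.028255 mol
mass % H = 0.11392 g ÷ 1.245 g × 100%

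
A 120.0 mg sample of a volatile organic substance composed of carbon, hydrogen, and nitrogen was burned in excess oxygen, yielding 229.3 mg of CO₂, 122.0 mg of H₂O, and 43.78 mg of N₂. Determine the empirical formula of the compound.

mol C = 0.2293 g CO₂ ÷ 44.009 g/mol = 0.0052103 mol
mol H = 2 × 0.1220 g H₂O ÷ 18.015 g/mol = 0.013544 mol
mol N = 2 × 0.04378 g N₂ ÷ 28.014 g/mol = 0.0031256 mol
Divide by the smallest (0.0031256 mol): C 1.667, H 4.333, N 1.000
Multiplying each by 3 gives whole numbers: C 5.00, H 13.00, N 3.00

C5H13N3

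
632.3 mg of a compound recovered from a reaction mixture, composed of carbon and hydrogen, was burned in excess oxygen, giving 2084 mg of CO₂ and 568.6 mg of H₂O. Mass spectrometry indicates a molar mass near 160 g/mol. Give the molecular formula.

mol C = 2.084 g CO₂ ÷ 44.009 g/mol = 0.047354 mol
mol H = 2 × 0.5686 g H₂O ÷ 18.015 g/mol = 0.063125 mol
Divide by the smallest (0.047354 mol): C 1.000, H 1.333
Multiplying each by 3 gives whole numbers: C 3.00, H 4.00
Empirical formula: C3H4
Empirical-formula mass = 40.06 g/mol; 160 ÷ 40.06 ≈ 4, so the molecular formula is C12H16.

C12H16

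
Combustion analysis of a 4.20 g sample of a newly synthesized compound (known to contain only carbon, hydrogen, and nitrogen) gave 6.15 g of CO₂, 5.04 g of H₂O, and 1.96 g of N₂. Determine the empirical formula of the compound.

CH4N

mol C = 6.15 g CO₂ ÷ 44.009 g/mol = 0.1397 mol
mol H = 2 × 5.04 g H₂O ÷ 18.015 g/mol = 0.5595 mol
mol N = 2 × 1.96 g N₂ ÷ 28.014 g/mol = 0.1399 mol
Divide by the smallest (0.1397 mol): C 1.000, H 4.004, N 1.001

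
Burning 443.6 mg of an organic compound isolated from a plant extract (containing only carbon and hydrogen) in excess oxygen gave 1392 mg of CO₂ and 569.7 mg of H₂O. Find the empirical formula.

mol C = 1.392 g CO₂ ÷ 44.009 g/mol = 0.031630 mol
mol H = 2 × 0.5697 g H₂O ÷ 18.015 g/mol = 0.063247 mol
Divide by the smallest (0.031630 mol): C 1.000, H 2.000

CH2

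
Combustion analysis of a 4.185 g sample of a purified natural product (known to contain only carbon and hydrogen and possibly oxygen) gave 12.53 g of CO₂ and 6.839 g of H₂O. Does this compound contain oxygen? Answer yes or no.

mol C = 12.53 g CO₂ ÷ 44.009 g/mol = 0.28471 mol
mol H = 2 × 6.839 g H₂O ÷ 18.015 g/mol = 0.75926 mol
C and H together account for 4.1850 g — essentially the entire 4.185 g sample — so the compound contains no oxygen.

no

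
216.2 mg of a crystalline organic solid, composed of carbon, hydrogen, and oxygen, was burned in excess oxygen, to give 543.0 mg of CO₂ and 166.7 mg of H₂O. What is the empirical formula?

C4H6O

mol C = 0.5430 g CO₂ ÷ 44.009 g/mol = 0.012338 mol
mol H = 2 × 0.1667 g H₂O ÷ 18.015 g/mol = 0.018507 mol
mass O = 0.2162 − (0.14820 + 0.018655) = 0.049349 g → mol O = 0.049349 ÷ 15.999 = 0.0030845 mol
Divide by the smallest (0.0030845 mol): C 4.000, H 6.000, O 1.000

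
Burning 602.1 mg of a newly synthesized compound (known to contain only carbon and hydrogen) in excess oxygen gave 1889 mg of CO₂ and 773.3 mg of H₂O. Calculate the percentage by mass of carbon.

85.63%

mol C = 1.889 g CO₂ ÷ 44.009 g/mol = 0.042923 mol
mol H = 2 × 0.7733 g H₂O ÷ 18.015 g/mol = 0.085851 mol
mass % C = 0.51555 g ÷ 0.6021 g × 100%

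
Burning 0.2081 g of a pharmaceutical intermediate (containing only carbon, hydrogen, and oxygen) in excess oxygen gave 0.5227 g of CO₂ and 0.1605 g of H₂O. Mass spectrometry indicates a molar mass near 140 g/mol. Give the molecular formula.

mol C = 0.5227 g CO₂ ÷ 44.009 g/mol = 0.011877 mol
mol H = 2 × 0.1605 g H₂O ÷ 18.015 g/mol = 0.017818 mol
mass O = 0.2081 − (0.14266 + 0.017961) = 0.047483 g → mol O = 0.047483 ÷ 15.999 = 0.0029679 mol
Divide by the smallest (0.0029679 mol): C 4.002, H 6.004, O 1.000
Empirical formula: C4H6O
Empirical-formula mass = 70.09 g/mol; 140 ÷ 70.09 ≈ 2, so the molecular formula is C8H12O2.

C8H12O2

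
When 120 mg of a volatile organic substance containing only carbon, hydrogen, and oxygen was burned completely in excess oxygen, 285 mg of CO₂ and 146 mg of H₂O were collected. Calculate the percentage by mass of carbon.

64.8%

mol C = 0.285 g CO₂ ÷ 44.009 g/mol = 0.006476 mol
mol H = 2 × 0.146 g H₂O ÷ 18.015 g/mol = 0.01621 mol
mass O = 0.120 − (0.07778 + 0.01634) = 0.02588 g → mol O = 0.02588 ÷ 15.999 = 0.001618 mol
mass % C = 0.07778 g ÷ 0.120 g × 100%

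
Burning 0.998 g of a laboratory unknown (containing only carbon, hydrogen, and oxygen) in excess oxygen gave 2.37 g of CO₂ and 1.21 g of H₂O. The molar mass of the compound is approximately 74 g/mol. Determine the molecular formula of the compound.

mol C = 2.37 g CO₂ ÷ 44.009 g/mol = 0.05385 mol
mol H = 2 × 1.21 g H₂O ÷ 18.015 g/mol = 0.1343 mol
mass O = 0.998 − (0.6468 + 0.1354) = 0.2158 g → mol O = 0.2158 ÷ 15.999 = 0.01349 mol
Divide by the smallest (0.01349 mol): C 3.993, H 9.961, O 1.000
Empirical formula: C4H10O
Empirical-formula mass = 74.12 g/mol; 74 ÷ 74.12 ≈ 1, so the molecular formula is C4H10O.

C4H10O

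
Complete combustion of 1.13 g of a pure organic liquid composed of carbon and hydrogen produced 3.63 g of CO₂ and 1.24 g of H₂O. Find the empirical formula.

C3H5

mol C = 3.63 g CO₂ ÷ 44.009 g/mol = 0.08248 mol
mol H = 2 × 1.24 g H₂O ÷ 18.015 g/mol = 0.1377 mol
Divide by the smallest (0.08248 mol): C 1.000, H 1.669
Multiplying each by 3 gives whole numbers: C 3.00, H 5.01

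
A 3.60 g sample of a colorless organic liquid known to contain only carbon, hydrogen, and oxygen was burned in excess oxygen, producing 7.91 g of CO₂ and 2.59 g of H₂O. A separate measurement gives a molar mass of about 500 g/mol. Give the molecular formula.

C25H40O10

mol C = 7.91 g CO₂ ÷ 44.009 g/mol = 0.1797 mol
mol H = 2 × 2.59 g H₂O ÷ 18.015 g/mol = 0.2875 mol
mass O = 3.60 − (2.159 + 0.2898) = 1.151 g → mol O = 1.151 ÷ 15.999 = 0.07196 mol
Divide by the smallest (0.07196 mol): C 2.498, H 3.996, O 1.000
Multiplying each by 2 gives whole numbers: C 5.00, H 7.99, O 2.00
Empirical formula: C5H8O2
Empirical-formula mass = 100.12 g/mol; 500 ÷ 100.12 ≈ 5, so the molecular formula is C25H40O10.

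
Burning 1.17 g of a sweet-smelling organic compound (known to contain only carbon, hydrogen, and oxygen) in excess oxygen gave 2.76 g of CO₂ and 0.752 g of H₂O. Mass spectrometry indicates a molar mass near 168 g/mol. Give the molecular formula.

mol C = 2.76 g CO₂ ÷ 44.009 g/mol = 0.06271 mol
mol H = 2 × 0.752 g H₂O ÷ 18.015 g/mol = 0.08349 mol
mass O = 1.17 − (0.7533 + 0.08415) = 0.3326 g → mol O = 0.3326 ÷ 15.999 = 0.02079 mol
Divide by the smallest (0.02079 mol): C 3.017, H 4.016, O 1.000
Empirical formula: C3H4O
Empirical-formula mass = 56.06 g/mol; 168 ÷ 56.06 ≈ 3, so the molecular formula is C9H12O3.

C9H12O3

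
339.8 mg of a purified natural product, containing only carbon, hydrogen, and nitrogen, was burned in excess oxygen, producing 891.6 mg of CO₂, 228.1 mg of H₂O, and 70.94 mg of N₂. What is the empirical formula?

mol C = 0.8916 g CO₂ ÷ 44.009 g/mol = 0.020259 mol
mol H = 2 × 0.2281 g H₂O ÷ 18.015 g/mol = 0.025323 mol
mol N = 2 × 0.07094 g N₂ ÷ 28.014 g/mol = 0.0050646 mol
Divide by the smallest (0.0050646 mol): C 4.000, H 5.000, N 1.000

C4H5N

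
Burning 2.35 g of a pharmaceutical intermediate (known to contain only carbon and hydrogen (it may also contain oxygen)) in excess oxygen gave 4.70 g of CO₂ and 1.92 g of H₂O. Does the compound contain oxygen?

mol C = 4.70 g CO₂ ÷ 44.009 g/mol = 0.1068 mol
mol H = 2 × 1.92 g H₂O ÷ 18.015 g/mol = 0.2132 mol
C and H account for only 1.498 g of the 2.35 g sample; the remaining 0.8524 g must be oxygen.

yes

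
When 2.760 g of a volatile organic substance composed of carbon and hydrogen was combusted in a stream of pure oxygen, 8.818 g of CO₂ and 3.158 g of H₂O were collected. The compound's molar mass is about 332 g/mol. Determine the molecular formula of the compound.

mol C = 8.818 g CO₂ ÷ 44.009 g/mol = 0.20037 mol
mol H = 2 × 3.158 g H₂O ÷ 18.015 g/mol = 0.35060 mol
Divide by the smallest (0.20037 mol): C 1.000, H 1.750
Multiplying each by 4 gives whole numbers: C 4.00, H 7.00
Empirical formula: C4H7
Empirical-formula mass = 55.10 g/mol; 332 ÷ 55.10 ≈ 6, so the molecular formula is C24H42.

C24H42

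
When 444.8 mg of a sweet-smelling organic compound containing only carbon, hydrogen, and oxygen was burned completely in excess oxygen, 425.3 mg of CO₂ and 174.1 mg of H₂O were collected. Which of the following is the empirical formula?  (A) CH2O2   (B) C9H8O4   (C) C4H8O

(A) CH2O2

mol C = 0.4253 g CO₂ ÷ 44.009 g/mol = 0.0096639 mol
mol H = 2 × 0.1741 g H₂O ÷ 18.015 g/mol = 0.019328 mol
mass O = 0.4448 − (0.11607 + 0.019483) = 0.30924 g → mol O = 0.30924 ÷ 15.999 = 0.019329 mol
Divide by the smallest (0.0096639 mol): C 1.000, H 2.000, O 2.000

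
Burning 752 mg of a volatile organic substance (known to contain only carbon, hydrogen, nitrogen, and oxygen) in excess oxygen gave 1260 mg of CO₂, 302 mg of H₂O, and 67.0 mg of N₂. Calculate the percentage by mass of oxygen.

mol C = 1.26 g CO₂ ÷ 44.009 g/mol = 0.02863 mol
mol H = 2 × 0.302 g H₂O ÷ 18.015 g/mol = 0.03353 mol
mol N = 2 × 0.0670 g N₂ ÷ 28.014 g/mol = 0.004783 mol
mass O = 0.752 − (0.3439 + 0.03380 + 0.06700) = 0.3073 g → mol O = 0.3073 ÷ 15.999 = 0.01921 mol
mass % O = 0.3073 g ÷ 0.752 g × 100%

40.9%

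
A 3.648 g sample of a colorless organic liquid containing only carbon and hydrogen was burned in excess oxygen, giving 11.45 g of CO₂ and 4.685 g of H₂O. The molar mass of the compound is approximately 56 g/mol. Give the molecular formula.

C4H8

mol C = 11.45 g CO₂ ÷ 44.009 g/mol = 0.26017 mol
mol H = 2 × 4.685 g H₂O ÷ 18.015 g/mol = 0.52012 mol
Divide by the smallest (0.26017 mol): C 1.000, H 1.999
Empirical formula: CH2
Empirical-formula mass = 14.03 g/mol; 56 ÷ 14.03 ≈ 4, so the molecular formula is C4H8.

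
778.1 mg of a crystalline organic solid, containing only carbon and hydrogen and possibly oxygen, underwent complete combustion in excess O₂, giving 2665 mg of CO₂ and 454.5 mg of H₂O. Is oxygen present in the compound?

no

mol C = 2.665 g CO₂ ÷ 44.009 g/mol = 0.060556 mol
mol H = 2 × 0.4545 g H₂O ÷ 18.015 g/mol = 0.050458 mol
C and H together account for 0.77820 g — essentially the entire 0.7781 g sample — so the compound contains no oxygen.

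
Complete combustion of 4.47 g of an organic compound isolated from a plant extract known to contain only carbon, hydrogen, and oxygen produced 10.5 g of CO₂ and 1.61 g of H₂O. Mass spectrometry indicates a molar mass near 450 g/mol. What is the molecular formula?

C24H18O9

mol C = 10.5 g CO₂ ÷ 44.009 g/mol = 0.2386 mol
mol H = 2 × 1.61 g H₂O ÷ 18.015 g/mol = 0.1787 mol
mass O = 4.47 − (2.866 + 0.1802) = 1.424 g → mol O = 1.424 ÷ 15.999 = 0.08902 mol
Divide by the smallest (0.08902 mol): C 2.680, H 2.008, O 1.000
Multiplying each by 3 gives whole numbers: C 8.04, H 6.02, O 3.00
Empirical formula: C8H6O3
Empirical-formula mass = 150.13 g/mol; 450 ÷ 150.13 ≈ 3, so the molecular formula is C24H18O9.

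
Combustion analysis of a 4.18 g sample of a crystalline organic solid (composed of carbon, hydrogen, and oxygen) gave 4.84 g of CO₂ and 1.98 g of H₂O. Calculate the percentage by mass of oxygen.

63.1%

mol C = 4.84 g CO₂ ÷ 44.009 g/mol = 0.1100 mol
mol H = 2 × 1.98 g H₂O ÷ 18.015 g/mol = 0.2198 mol
mass O = 4.18 − (1.321 + 0.2216) = 2.637 g → mol O = 2.637 ÷ 15.999 = 0.1649 mol
mass % O = 2.637 g ÷ 4.18 g × 100%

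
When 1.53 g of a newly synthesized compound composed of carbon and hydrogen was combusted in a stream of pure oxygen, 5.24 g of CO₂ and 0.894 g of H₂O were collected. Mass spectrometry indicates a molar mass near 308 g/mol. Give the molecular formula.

C24H20

mol C = 5.24 g CO₂ ÷ 44.009 g/mol = 0.1191 mol
mol H = 2 × 0.894 g H₂O ÷ 18.015 g/mol = 0.09925 mol
Divide by the smallest (0.09925 mol): C 1.200, H 1.000
Multiplying each by 5 gives whole numbers: C 6.00, H 5.00
Empirical formula: C6H5
Empirical-formula mass = 77.11 g/mol; 308 ÷ 77.11 ≈ 4, so the molecular formula is C24H20.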